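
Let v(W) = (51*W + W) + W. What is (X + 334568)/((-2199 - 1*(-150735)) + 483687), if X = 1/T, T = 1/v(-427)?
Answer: 103979/210741 ≈ 0.49340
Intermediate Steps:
v(W) = 53*W (v(W) = 52*W + W = 53*W)
T = -1/22631 (T = 1/(53*(-427)) = 1/(-22631) = -1/22631 ≈ -4.4187e-5)
X = -22631 (X = 1/(-1/22631) = -22631)
(X + 334568)/((-2199 - 1*(-150735)) + 483687) = (-22631 + 334568)/((-2199 - 1*(-150735)) + 483687) = 311937/((-2199 + 150735) + 483687) = 311937/(148536 + 483687) = 311937/632223 = 311937*(1/632223) = 103979/210741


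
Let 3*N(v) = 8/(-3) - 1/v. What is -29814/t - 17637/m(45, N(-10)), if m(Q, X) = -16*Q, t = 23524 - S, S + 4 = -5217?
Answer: 32367299/1379760 ≈ 23.459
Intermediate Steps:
S = -5221 (S = -4 - 5217 = -5221)
t = 28745 (t = 23524 - 1*(-5221) = 23524 + 5221 = 28745)
N(v) = -8/9 - 1/(3*v) (N(v) = (8/(-3) - 1/v)/3 = (8*(-⅓) - 1/v)/3 = (-8/3 - 1/v)/3 = -8/9 - 1/(3*v))
-29814/t - 17637/m(45, N(-10)) = -29814/28745 - 17637/((-16*45)) = -29814*1/28745 - 17637/(-720) = -29814/28745 - 17637*(-1/720) = -29814/28745 + 5879/240 = 32367299/1379760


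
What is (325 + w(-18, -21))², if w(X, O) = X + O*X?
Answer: 469225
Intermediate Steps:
(325 + w(-18, -21))² = (325 - 18*(1 - 21))² = (325 - 18*(-20))² = (325 + 360)² = 685² = 469225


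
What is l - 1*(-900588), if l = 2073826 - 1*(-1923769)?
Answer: 4898183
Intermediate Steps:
l = 3997595 (l = 2073826 + 1923769 = 3997595)
l - 1*(-900588) = 3997595 - 1*(-900588) = 3997595 + 900588 = 4898183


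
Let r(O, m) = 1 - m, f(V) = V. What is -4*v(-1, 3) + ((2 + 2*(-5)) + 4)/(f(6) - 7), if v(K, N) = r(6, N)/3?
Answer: 20/3 ≈ 6.6667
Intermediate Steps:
v(K, N) = ⅓ - N/3 (v(K, N) = (1 - N)/3 = (1 - N)*(⅓) = ⅓ - N/3)
-4*v(-1, 3) + ((2 + 2*(-5)) + 4)/(f(6) - 7) = -4*(⅓ - ⅓*3) + ((2 + 2*(-5)) + 4)/(6 - 7) = -4*(⅓ - 1) + ((2 - 10) + 4)/(-1) = -4*(-⅔) + (-8 + 4)*(-1) = 8/3 - 4*(-1) = 8/3 + 4 = 20/3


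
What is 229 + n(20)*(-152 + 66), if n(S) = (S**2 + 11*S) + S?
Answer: -54811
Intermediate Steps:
n(S) = S**2 + 12*S
229 + n(20)*(-152 + 66) = 229 + (20*(12 + 20))*(-152 + 66) = 229 + (20*32)*(-86) = 229 + 640*(-86) = 229 - 55040 = -54811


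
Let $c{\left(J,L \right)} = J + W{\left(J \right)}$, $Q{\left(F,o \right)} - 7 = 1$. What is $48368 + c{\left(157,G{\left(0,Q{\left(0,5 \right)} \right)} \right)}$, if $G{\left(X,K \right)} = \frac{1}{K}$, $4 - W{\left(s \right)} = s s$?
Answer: $23880$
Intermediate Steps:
$Q{\left(F,o \right)} = 8$ ($Q{\left(F,o \right)} = 7 + 1 = 8$)
$W{\left(s \right)} = 4 - s^{2}$ ($W{\left(s \right)} = 4 - s s = 4 - s^{2}$)
$c{\left(J,L \right)} = 4 + J - J^{2}$ ($c{\left(J,L \right)} = J - \left(-4 + J^{2}\right) = 4 + J - J^{2}$)
$48368 + c{\left(157,G{\left(0,Q{\left(0,5 \right)} \right)} \right)} = 48368 + \left(4 + 157 - 157^{2}\right) = 48368 + \left(4 + 157 - 24649\right) = 48368 - 24488 = 23880$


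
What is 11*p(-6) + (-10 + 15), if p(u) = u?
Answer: -61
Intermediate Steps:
11*p(-6) + (-10 + 15) = 11*(-6) + (-10 + 15) = -66 + 5 = -61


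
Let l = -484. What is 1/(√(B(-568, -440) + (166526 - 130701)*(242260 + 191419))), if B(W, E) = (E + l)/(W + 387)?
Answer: √508992920450419/2812115582599 ≈ 8.0227e-6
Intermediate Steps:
B(W, E) = (-484 + E)/(387 + W) (B(W, E) = (E - 484)/(W + 387) = (-484 + E)/(387 + W))
1/(√(B(-568, -440) + (166526 - 130701)*(242260 + 191419))) = 1/(√((-484 - 440)/(387 - 568) + (166526 - 130701)*(242260 + 191419))) = 1/(√(-924/(-181) + 35825*433679)) = 1/(√(-1/181*(-924) + 15536550175)) = 1/(√(924/181 + 15536550175)) = 1/(√(2812115582599/181)) = 1/(√508992920450419/181) = √508992920450419/2812115582599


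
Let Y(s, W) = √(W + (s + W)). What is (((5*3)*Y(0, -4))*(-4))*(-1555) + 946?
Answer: 946 + 186600*I*√2 ≈ 946.0 + 2.6389e+5*I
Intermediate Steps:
Y(s, W) = √(s + 2*W) (Y(s, W) = √(W + (W + s)) = √(s + 2*W))
(((5*3)*Y(0, -4))*(-4))*(-1555) + 946 = (((5*3)*√(0 + 2*(-4)))*(-4))*(-1555) + 946 = ((15*√(0 - 8))*(-4))*(-1555) + 946 = ((15*√(-8))*(-4))*(-1555) + 946 = ((15*(2*I*√2))*(-4))*(-1555) + 946 = ((30*I*√2)*(-4))*(-1555) + 946 = -120*I*√2*(-1555) + 946 = 186600*I*√2 + 946 = 946 + 186600*I*√2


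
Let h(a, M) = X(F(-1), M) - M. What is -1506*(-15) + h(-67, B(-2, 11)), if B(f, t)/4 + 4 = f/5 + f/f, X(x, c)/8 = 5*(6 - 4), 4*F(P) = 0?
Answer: 113418/5 ≈ 22684.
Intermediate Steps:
F(P) = 0 (F(P) = (¼)*0 = 0)
X(x, c) = 80 (X(x, c) = 8*(5*(6 - 4)) = 8*(5*2) = 8*10 = 80)
B(f, t) = -12 + 4*f/5 (B(f, t) = -16 + 4*(f/5 + f/f) = -16 + 4*(f*(⅕) + 1) = -16 + 4*(f/5 + 1) = -16 + 4*(1 + f/5) = -16 + (4 + 4*f/5) = -12 + 4*f/5)
h(a, M) = 80 - M
-1506*(-15) + h(-67, B(-2, 11)) = -1506*(-15) + (80 - (-12 + (⅘)*(-2))) = 22590 + (80 - (-12 - 8/5)) = 22590 + (80 - 1*(-68/5)) = 22590 + (80 + 68/5) = 22590 + 468/5 = 113418/5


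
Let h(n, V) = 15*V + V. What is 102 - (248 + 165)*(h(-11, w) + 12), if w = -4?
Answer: 21578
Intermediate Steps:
h(n, V) = 16*V
102 - (248 + 165)*(h(-11, w) + 12) = 102 - (248 + 165)*(16*(-4) + 12) = 102 - 413*(-64 + 12) = 102 - 413*(-52) = 102 - 1*(-21476) = 102 + 21476 = 21578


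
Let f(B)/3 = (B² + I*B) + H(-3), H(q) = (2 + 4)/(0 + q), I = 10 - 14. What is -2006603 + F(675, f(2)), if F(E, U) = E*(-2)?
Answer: -2007953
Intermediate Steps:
I = -4
H(q) = 6/q
f(B) = -6 - 12*B + 3*B² (f(B) = 3*((B² - 4*B) + 6/(-3)) = 3*((B² - 4*B) + 6*(-⅓)) = 3*((B² - 4*B) - 2) = 3*(-2 + B² - 4*B) = -6 - 12*B + 3*B²)
F(E, U) = -2*E
-2006603 + F(675, f(2)) = -2006603 - 2*675 = -2006603 - 1350 = -2007953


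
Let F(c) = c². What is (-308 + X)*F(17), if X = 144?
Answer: -47396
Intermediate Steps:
(-308 + X)*F(17) = (-308 + 144)*17² = -164*289 = -47396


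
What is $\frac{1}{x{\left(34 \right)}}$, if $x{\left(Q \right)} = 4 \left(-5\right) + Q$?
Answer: $\frac{1}{14} \approx 0.071429$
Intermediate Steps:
$x{\left(Q \right)} = -20 + Q$
$\frac{1}{x{\left(34 \right)}} = \frac{1}{-20 + 34} = \frac{1}{14}$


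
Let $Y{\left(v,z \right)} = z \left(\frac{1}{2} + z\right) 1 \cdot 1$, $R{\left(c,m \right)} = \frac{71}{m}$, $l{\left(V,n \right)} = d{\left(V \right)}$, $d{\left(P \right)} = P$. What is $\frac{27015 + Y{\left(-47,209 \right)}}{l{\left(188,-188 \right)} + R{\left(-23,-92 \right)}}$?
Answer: $\frac{6513646}{17225} \approx 378.15$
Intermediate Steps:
$l{\left(V,n \right)} = V$
$Y{\left(v,z \right)} = z \left(\frac{1}{2} + z\right)$ ($Y{\left(v,z \right)} = z \left(\frac{1}{2} + z\right) 1 \cdot 1 = z \left(\frac{1}{2} + z\right) 1 = z \left(\frac{1}{2} + z\right)$)
$\frac{27015 + Y{\left(-47,209 \right)}}{l{\left(188,-188 \right)} + R{\left(-23,-92 \right)}} = \frac{27015 + 209 \left(\frac{1}{2} + 209\right)}{188 + \frac{71}{-92}} = \frac{27015 + 209 \cdot \frac{419}{2}}{188 + 71 \left(- \frac{1}{92}\right)} = \frac{27015 + \frac{87571}{2}}{188 - \frac{71}{92}} = \frac{141601}{2 \cdot \frac{17225}{92}} = \frac{141601}{2} \cdot \frac{92}{17225} = \frac{6513646}{17225}$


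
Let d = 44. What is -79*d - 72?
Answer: -3548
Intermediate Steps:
-79*d - 72 = -79*44 - 72 = -3476 - 72 = -3548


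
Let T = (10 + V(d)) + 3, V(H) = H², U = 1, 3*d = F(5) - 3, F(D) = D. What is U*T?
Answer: 121/9 ≈ 13.444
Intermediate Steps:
d = ⅔ (d = (5 - 3)/3 = (⅓)*2 = ⅔ ≈ 0.66667)
T = 121/9 (T = (10 + (⅔)²) + 3 = (10 + 4/9) + 3 = 94/9 + 3 = 121/9 ≈ 13.444)
U*T = 1*(121/9) = 121/9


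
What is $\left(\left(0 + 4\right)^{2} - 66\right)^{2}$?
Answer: $2500$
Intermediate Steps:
$\left(\left(0 + 4\right)^{2} - 66\right)^{2} = \left(4^{2} - 66\right)^{2} = \left(16 - 66\right)^{2} = \left(-50\right)^{2} = 2500$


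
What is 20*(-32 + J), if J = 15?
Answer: -340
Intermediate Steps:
20*(-32 + J) = 20*(-32 + 15) = 20*(-17) = -340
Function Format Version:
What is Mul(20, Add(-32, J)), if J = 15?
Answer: -340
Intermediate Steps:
Mul(20, Add(-32, J)) = Mul(20, Add(-32, 15)) = Mul(20, -17) = -340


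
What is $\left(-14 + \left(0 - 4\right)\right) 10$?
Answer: $-180$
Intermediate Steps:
$\left(-14 + \left(0 - 4\right)\right) 10 = \left(-14 - 4\right) 10 = \left(-18\right) 10 = -180$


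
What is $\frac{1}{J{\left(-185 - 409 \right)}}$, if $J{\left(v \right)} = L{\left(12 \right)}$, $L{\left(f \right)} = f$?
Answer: $\frac{1}{12} \approx 0.083333$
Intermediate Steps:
$J{\left(v \right)} = 12$
$\frac{1}{J{\left(-185 - 409 \right)}} = \frac{1}{12}$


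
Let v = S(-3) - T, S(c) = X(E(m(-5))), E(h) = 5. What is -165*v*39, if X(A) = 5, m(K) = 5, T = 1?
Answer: -25740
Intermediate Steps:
S(c) = 5
v = 4 (v = 5 - 1*1 = 5 - 1 = 4)
-165*v*39 = -165*4*39 = -11*60*39 = -660*39 = -25740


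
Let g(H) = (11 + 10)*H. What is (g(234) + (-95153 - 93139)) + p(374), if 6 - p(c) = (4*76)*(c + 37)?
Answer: -308316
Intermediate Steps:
g(H) = 21*H
p(c) = -11242 - 304*c (p(c) = 6 - 4*76*(c + 37) = 6 - 304*(37 + c) = 6 - (11248 + 304*c) = 6 + (-11248 - 304*c) = -11242 - 304*c)
(g(234) + (-95153 - 93139)) + p(374) = (21*234 + (-95153 - 93139)) + (-11242 - 304*374) = (4914 - 188292) + (-11242 - 113696) = -183378 - 124938 = -308316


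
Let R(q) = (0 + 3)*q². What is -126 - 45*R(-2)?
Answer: -666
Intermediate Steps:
R(q) = 3*q²
-126 - 45*R(-2) = -126 - 135*(-2)² = -126 - 135*4 = -126 - 45*12 = -126 - 540 = -666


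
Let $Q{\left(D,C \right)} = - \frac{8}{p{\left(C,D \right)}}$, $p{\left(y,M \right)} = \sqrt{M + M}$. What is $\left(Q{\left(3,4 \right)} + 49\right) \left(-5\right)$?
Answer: $-245 + \frac{20 \sqrt{6}}{3} \approx -228.67$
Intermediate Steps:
$p{\left(y,M \right)} = \sqrt{2} \sqrt{M}$ ($p{\left(y,M \right)} = \sqrt{2 M} = \sqrt{2} \sqrt{M}$)
$Q{\left(D,C \right)} = - \frac{4 \sqrt{2}}{\sqrt{D}}$ ($Q{\left(D,C \right)} = - \frac{8}{\sqrt{2} \sqrt{D}} = - 8 \frac{\sqrt{2}}{2 \sqrt{D}} = - \frac{4 \sqrt{2}}{\sqrt{D}}$)
$\left(Q{\left(3,4 \right)} + 49\right) \left(-5\right) = \left(- \frac{4 \sqrt{2}}{\sqrt{3}} + 49\right) \left(-5\right) = \left(- 4 \sqrt{2} \frac{\sqrt{3}}{3} + 49\right) \left(-5\right) = \left(- \frac{4 \sqrt{6}}{3} + 49\right) \left(-5\right) = \left(49 - \frac{4 \sqrt{6}}{3}\right) \left(-5\right) = -245 + \frac{20 \sqrt{6}}{3}$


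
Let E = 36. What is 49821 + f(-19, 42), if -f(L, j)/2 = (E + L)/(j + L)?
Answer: 1145849/23 ≈ 49820.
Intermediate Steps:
f(L, j) = -2*(36 + L)/(L + j) (f(L, j) = -2*(36 + L)/(j + L) = -2*(36 + L)/(L + j))
49821 + f(-19, 42) = 49821 + 2*(-36 - 1*(-19))/(-19 + 42) = 49821 + 2*(-36 + 19)/23 = 49821 + 2*(1/23)*(-17) = 49821 - 34/23 = 1145849/23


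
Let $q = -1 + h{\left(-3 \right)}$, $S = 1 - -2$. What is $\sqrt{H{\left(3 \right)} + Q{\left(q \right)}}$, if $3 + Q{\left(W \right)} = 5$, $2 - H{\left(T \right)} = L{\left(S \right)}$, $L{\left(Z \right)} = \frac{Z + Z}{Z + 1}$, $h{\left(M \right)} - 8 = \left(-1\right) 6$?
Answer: $\frac{\sqrt{10}}{2} \approx 1.5811$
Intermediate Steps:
$h{\left(M \right)} = 2$ ($h{\left(M \right)} = 8 - 6 = 2$)
$S = 3$ ($S = 1 + 2 = 3$)
$L{\left(Z \right)} = \frac{2 Z}{1 + Z}$
$H{\left(T \right)} = \frac{1}{2}$ ($H{\left(T \right)} = 2 - 2 \cdot 3 \frac{1}{1 + 3} = 2 - 2 \cdot 3 \cdot \frac{1}{4} = 2 - \frac{3}{2} = \frac{1}{2}$)
$q = 1$ ($q = -1 + 2 = 1$)
$Q{\left(W \right)} = 2$ ($Q{\left(W \right)} = -3 + 5 = 2$)
$\sqrt{H{\left(3 \right)} + Q{\left(q \right)}} = \sqrt{\frac{1}{2} + 2} = \sqrt{\frac{5}{2}} = \frac{\sqrt{10}}{2}$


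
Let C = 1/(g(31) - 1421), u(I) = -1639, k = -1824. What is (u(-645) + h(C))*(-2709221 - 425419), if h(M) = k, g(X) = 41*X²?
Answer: 10855258320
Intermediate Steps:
C = 1/37980 (C = 1/(41*31² - 1421) = 1/(41*961 - 1421) = 1/(39401 - 1421) = 1/37980 ≈ 2.6330e-5)
h(M) = -1824
(u(-645) + h(C))*(-2709221 - 425419) = (-1639 - 1824)*(-2709221 - 425419) = -3463*(-3134640) = 10855258320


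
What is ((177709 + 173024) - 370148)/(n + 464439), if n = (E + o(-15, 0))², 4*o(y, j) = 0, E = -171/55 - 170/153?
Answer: -4757160375/113803529896 ≈ -0.041802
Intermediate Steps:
E = -2089/495 (E = -171*1/55 - 170*1/153 = -171/55 - 10/9 = -2089/495 ≈ -4.2202)
o(y, j) = 0 (o(y, j) = (¼)*0 = 0)
n = 4363921/245025 (n = (-2089/495 + 0)² = (-2089/495)² = 4363921/245025 ≈ 17.810)
((177709 + 173024) - 370148)/(n + 464439) = ((177709 + 173024) - 370148)/(4363921/245025 + 464439) = (350733 - 370148)/(113803529896/245025) = -19415*245025/113803529896 = -4757160375/113803529896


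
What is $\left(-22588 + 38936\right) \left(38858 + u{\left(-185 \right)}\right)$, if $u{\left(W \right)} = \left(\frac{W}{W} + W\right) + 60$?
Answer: $633223432$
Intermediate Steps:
$u{\left(W \right)} = 61 + W$ ($u{\left(W \right)} = \left(1 + W\right) + 60 = 61 + W$)
$\left(-22588 + 38936\right) \left(38858 + u{\left(-185 \right)}\right) = \left(-22588 + 38936\right) \left(38858 + \left(61 - 185\right)\right) = 16348 \left(38858 - 124\right) = 16348 \cdot 38734 = 633223432$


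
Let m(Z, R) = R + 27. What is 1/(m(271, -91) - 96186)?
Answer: -1/96250 ≈ -1.0390e-5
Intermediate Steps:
m(Z, R) = 27 + R
1/(m(271, -91) - 96186) = 1/((27 - 91) - 96186) = 1/(-64 - 96186) = 1/(-96250) = -1/96250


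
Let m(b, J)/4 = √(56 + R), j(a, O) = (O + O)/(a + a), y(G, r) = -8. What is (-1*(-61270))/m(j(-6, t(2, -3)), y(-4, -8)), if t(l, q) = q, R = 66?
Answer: 30635*√122/244 ≈ 1386.8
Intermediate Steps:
j(a, O) = O/a (j(a, O) = (2*O)/((2*a)) = (2*O)*(1/(2*a)) = O/a)
m(b, J) = 4*√122 (m(b, J) = 4*√(56 + 66) = 4*√122)
(-1*(-61270))/m(j(-6, t(2, -3)), y(-4, -8)) = (-1*(-61270))/((4*√122)) = 61270*(√122/488) = 30635*√122/244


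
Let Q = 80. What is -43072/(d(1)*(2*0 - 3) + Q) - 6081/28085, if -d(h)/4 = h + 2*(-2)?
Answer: -302486171/308935 ≈ -979.13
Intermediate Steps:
d(h) = 16 - 4*h (d(h) = -4*(h + 2*(-2)) = -4*(h - 4) = -4*(-4 + h) = 16 - 4*h)
-43072/(d(1)*(2*0 - 3) + Q) - 6081/28085 = -43072/((16 - 4*1)*(2*0 - 3) + 80) - 6081/28085 = -43072/((16 - 4)*(0 - 3) + 80) - 6081*1/28085 = -43072/(12*(-3) + 80) - 6081/28085 = -43072/(-36 + 80) - 6081/28085 = -43072/44 - 6081/28085 = -43072*1/44 - 6081/28085 = -10768/11 - 6081/28085 = -302486171/308935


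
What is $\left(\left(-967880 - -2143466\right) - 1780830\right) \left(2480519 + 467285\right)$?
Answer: $-1784140684176$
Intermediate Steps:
$\left(\left(-967880 - -2143466\right) - 1780830\right) \left(2480519 + 467285\right) = \left(\left(-967880 + 2143466\right) - 1780830\right) 2947804 = \left(1175586 - 1780830\right) 2947804 = \left(-605244\right) 2947804 = -1784140684176$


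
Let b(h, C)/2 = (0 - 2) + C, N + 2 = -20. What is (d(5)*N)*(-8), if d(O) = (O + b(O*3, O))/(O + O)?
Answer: 968/5 ≈ 193.60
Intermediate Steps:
N = -22 (N = -2 - 20 = -22)
b(h, C) = -4 + 2*C (b(h, C) = 2*((0 - 2) + C) = 2*(-2 + C) = -4 + 2*C)
d(O) = (-4 + 3*O)/(2*O) (d(O) = (O + (-4 + 2*O))/(O + O) = (-4 + 3*O)/((2*O)) = (-4 + 3*O)*(1/(2*O)) = (-4 + 3*O)/(2*O))
(d(5)*N)*(-8) = ((3/2 - 2/5)*(-22))*(-8) = ((3/2 - 2*⅕)*(-22))*(-8) = ((3/2 - ⅖)*(-22))*(-8) = ((11/10)*(-22))*(-8) = -121/5*(-8) = 968/5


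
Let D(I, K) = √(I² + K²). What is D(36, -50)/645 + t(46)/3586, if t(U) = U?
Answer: 23/1793 + 2*√949/645 ≈ 0.10835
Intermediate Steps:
D(36, -50)/645 + t(46)/3586 = √(36² + (-50)²)/645 + 46/3586 = √(1296 + 2500)*(1/645) + 46*(1/3586) = √3796*(1/645) + 23/1793 = (2*√949)*(1/645) + 23/1793 = 2*√949/645 + 23/1793 = 23/1793 + 2*√949/645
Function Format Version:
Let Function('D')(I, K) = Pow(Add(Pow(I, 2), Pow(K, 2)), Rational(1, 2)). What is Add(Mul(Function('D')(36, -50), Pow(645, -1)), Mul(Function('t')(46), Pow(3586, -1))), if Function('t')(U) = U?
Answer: Add(Rational(23, 1793), Mul(Rational(2, 645), Pow(949, Rational(1, 2)))) ≈ 0.10835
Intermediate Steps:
Add(Mul(Function('D')(36, -50), Pow(645, -1)), Mul(Function('t')(46), Pow(3586, -1))) = Add(Mul(Pow(Add(Pow(36, 2), Pow(-50, 2)), Rational(1, 2)), Pow(645, -1)), Mul(46, Pow(3586, -1))) = Add(Mul(Pow(Add(1296, 2500), Rational(1, 2)), Rational(1, 645)), Mul(46, Rational(1, 3586))) = Add(Mul(Pow(3796, Rational(1, 2)), Rational(1, 645)), Rational(23, 1793)) = Add(Mul(Mul(2, Pow(949, Rational(1, 2))), Rational(1, 645)), Rational(23, 1793)) = Add(Mul(Rational(2, 645), Pow(949, Rational(1, 2))), Rational(23, 1793)) = Add(Rational(23, 1793), Mul(Rational(2, 645), Pow(949, Rational(1, 2))))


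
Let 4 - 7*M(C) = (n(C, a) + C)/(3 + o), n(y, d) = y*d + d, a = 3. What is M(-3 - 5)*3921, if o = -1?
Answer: 145077/14 ≈ 10363.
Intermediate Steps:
n(y, d) = d + d*y (n(y, d) = d*y + d = d + d*y)
M(C) = 5/14 - 2*C/7 (M(C) = 4/7 - (3*(1 + C) + C)/(7*(3 - 1)) = 4/7 - ((3 + 3*C) + C)/(7*2) = 4/7 - (3 + 4*C)/(7*2) = 4/7 - (3/2 + 2*C)/7 = 4/7 + (-3/14 - 2*C/7) = 5/14 - 2*C/7)
M(-3 - 5)*3921 = (5/14 - 2*(-3 - 5)/7)*3921 = (5/14 - 2/7*(-8))*3921 = (5/14 + 16/7)*3921 = (37/14)*3921 = 145077/14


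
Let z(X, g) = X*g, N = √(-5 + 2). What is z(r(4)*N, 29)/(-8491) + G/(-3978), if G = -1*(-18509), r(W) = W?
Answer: -18509/3978 - 116*I*√3/8491 ≈ -4.6528 - 0.023662*I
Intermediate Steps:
N = I*√3 (N = √(-3) = I*√3 ≈ 1.732*I)
G = 18509
z(r(4)*N, 29)/(-8491) + G/(-3978) = ((4*(I*√3))*29)/(-8491) + 18509/(-3978) = ((4*I*√3)*29)*(-1/8491) + 18509*(-1/3978) = (116*I*√3)*(-1/8491) - 18509/3978 = -116*I*√3/8491 - 18509/3978 = -18509/3978 - 116*I*√3/8491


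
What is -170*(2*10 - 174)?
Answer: 26180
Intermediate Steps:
-170*(2*10 - 174) = -170*(20 - 174) = -170*(-154) = 26180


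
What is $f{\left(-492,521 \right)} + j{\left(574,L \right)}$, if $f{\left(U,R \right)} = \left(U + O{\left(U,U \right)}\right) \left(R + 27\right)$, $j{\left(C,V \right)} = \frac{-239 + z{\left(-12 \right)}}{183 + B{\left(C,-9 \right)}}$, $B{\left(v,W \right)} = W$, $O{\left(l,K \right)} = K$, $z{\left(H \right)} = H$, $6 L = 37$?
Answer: $- \frac{93826619}{174} \approx -5.3923 \cdot 10^{5}$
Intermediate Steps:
$L = \frac{37}{6}$ ($L = \frac{1}{6} \cdot 37 = \frac{37}{6} \approx 6.1667$)
$j{\left(C,V \right)} = - \frac{251}{174}$ ($j{\left(C,V \right)} = \frac{-239 - 12}{183 - 9} = - \frac{251}{174}$)
$f{\left(U,R \right)} = 2 U \left(27 + R\right)$ ($f{\left(U,R \right)} = \left(U + U\right) \left(R + 27\right) = 2 U \left(27 + R\right)$)
$f{\left(-492,521 \right)} + j{\left(574,L \right)} = 2 \left(-492\right) \left(27 + 521\right) - \frac{251}{174} = 2 \left(-492\right) 548 - \frac{251}{174} = -539232 - \frac{251}{174} = - \frac{93826619}{174}$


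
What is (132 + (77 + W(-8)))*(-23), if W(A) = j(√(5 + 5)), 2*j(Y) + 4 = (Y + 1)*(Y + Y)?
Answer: -4991 - 23*√10 ≈ -5063.7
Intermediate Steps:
j(Y) = -2 + Y*(1 + Y) (j(Y) = -2 + ((Y + 1)*(Y + Y))/2 = -2 + ((1 + Y)*(2*Y))/2 = -2 + (2*Y*(1 + Y))/2 = -2 + Y*(1 + Y))
W(A) = 8 + √10 (W(A) = -2 + √(5 + 5) + (√(5 + 5))² = -2 + √10 + (√10)² = -2 + √10 + 10 = 8 + √10)
(132 + (77 + W(-8)))*(-23) = (132 + (77 + (8 + √10)))*(-23) = (132 + (85 + √10))*(-23) = (217 + √10)*(-23) = -4991 - 23*√10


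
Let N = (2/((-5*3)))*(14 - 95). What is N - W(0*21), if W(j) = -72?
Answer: 414/5 ≈ 82.800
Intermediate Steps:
N = 54/5 (N = (2/(-15))*(-81) = (2*(-1/15))*(-81) = -2/15*(-81) = 54/5 ≈ 10.800)
N - W(0*21) = 54/5 - 1*(-72) = 54/5 + 72 = 414/5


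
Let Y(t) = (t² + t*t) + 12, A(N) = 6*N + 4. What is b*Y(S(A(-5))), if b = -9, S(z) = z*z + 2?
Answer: -8274420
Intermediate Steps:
A(N) = 4 + 6*N
S(z) = 2 + z² (S(z) = z² + 2 = 2 + z²)
Y(t) = 12 + 2*t² (Y(t) = (t² + t²) + 12 = 2*t² + 12 = 12 + 2*t²)
b*Y(S(A(-5))) = -9*(12 + 2*(2 + (4 + 6*(-5))²)²) = -9*(12 + 2*(2 + (4 - 30)²)²) = -9*(12 + 2*(2 + (-26)²)²) = -9*(12 + 2*(2 + 676)²) = -9*(12 + 2*678²) = -9*(12 + 2*459684) = -9*(12 + 919368) = -9*919380 = -8274420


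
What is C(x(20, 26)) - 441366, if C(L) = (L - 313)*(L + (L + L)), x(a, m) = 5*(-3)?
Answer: -426606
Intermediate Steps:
x(a, m) = -15
C(L) = 3*L*(-313 + L) (C(L) = (-313 + L)*(L + 2*L) = (-313 + L)*(3*L) = 3*L*(-313 + L))
C(x(20, 26)) - 441366 = 3*(-15)*(-313 - 15) - 441366 = 3*(-15)*(-328) - 441366 = 14760 - 441366 = -426606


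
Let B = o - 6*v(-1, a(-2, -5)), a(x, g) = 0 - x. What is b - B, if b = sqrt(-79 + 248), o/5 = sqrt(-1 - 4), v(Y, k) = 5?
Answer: 43 - 5*I*sqrt(5) ≈ 43.0 - 11.18*I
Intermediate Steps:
a(x, g) = -x
o = 5*I*sqrt(5) (o = 5*sqrt(-1 - 4) = 5*sqrt(-5) = 5*(I*sqrt(5)) = 5*I*sqrt(5) ≈ 11.18*I)
B = -30 + 5*I*sqrt(5) (B = 5*I*sqrt(5) - 6*5 = 5*I*sqrt(5) - 30 = -30 + 5*I*sqrt(5) ≈ -30.0 + 11.18*I)
b = 13 (b = sqrt(169) = 13)
b - B = 13 - (-30 + 5*I*sqrt(5)) = 13 + (30 - 5*I*sqrt(5)) = 43 - 5*I*sqrt(5)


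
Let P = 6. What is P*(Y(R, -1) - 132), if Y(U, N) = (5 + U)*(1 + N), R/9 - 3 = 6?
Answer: -792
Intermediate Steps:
R = 81 (R = 27 + 9*6 = 27 + 54 = 81)
Y(U, N) = (1 + N)*(5 + U)
P*(Y(R, -1) - 132) = 6*((5 + 81 + 5*(-1) - 1*81) - 132) = 6*((5 + 81 - 5 - 81) - 132) = 6*(0 - 132) = 6*(-132) = -792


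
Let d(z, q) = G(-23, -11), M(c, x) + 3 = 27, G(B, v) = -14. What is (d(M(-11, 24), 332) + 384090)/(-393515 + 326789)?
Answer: -17458/3033 ≈ -5.7560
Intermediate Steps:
M(c, x) = 24 (M(c, x) = -3 + 27 = 24)
d(z, q) = -14
(d(M(-11, 24), 332) + 384090)/(-393515 + 326789) = (-14 + 384090)/(-393515 + 326789) = 384076/(-66726) = 384076*(-1/66726) = -17458/3033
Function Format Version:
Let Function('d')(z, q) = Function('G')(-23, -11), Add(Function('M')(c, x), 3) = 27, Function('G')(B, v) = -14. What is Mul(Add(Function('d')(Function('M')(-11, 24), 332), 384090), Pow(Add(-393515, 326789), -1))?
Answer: Rational(-17458, 3033) ≈ -5.7560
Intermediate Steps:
Function('M')(c, x) = 24 (Function('M')(c, x) = Add(-3, 27) = 24)
Function('d')(z, q) = -14
Mul(Add(Function('d')(Function('M')(-11, 24), 332), 384090), Pow(Add(-393515, 326789), -1)) = Mul(Add(-14, 384090), Pow(Add(-393515, 326789), -1)) = Mul(384076, Pow(-66726, -1)) = Mul(384076, Rational(-1, 66726)) = Rational(-17458, 3033)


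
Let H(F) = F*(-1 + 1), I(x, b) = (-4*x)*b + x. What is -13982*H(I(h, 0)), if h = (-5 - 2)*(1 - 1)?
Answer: 0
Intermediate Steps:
h = 0 (h = -7*0 = 0)
I(x, b) = x - 4*b*x (I(x, b) = -4*b*x + x = x - 4*b*x)
H(F) = 0 (H(F) = F*0 = 0)
-13982*H(I(h, 0)) = -13982*0 = 0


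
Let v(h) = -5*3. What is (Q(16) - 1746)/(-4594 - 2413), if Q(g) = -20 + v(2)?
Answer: 137/539 ≈ 0.25417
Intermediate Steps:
v(h) = -15
Q(g) = -35 (Q(g) = -20 - 15 = -35)
(Q(16) - 1746)/(-4594 - 2413) = (-35 - 1746)/(-4594 - 2413) = -1781/(-7007) = -1781*(-1/7007) = 137/539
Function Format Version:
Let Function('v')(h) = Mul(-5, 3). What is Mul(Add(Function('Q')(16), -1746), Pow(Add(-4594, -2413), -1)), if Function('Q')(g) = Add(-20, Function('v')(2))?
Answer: Rational(137, 539) ≈ 0.25417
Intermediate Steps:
Function('v')(h) = -15
Function('Q')(g) = -35 (Function('Q')(g) = Add(-20, -15) = -35)
Mul(Add(Function('Q')(16), -1746), Pow(Add(-4594, -2413), -1)) = Mul(Add(-35, -1746), Pow(Add(-4594, -2413), -1)) = Mul(-1781, Pow(-7007, -1)) = Mul(-1781, Rational(-1, 7007)) = Rational(137, 539)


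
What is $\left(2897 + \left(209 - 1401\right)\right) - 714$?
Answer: $991$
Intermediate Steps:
$\left(2897 + \left(209 - 1401\right)\right) - 714 = \left(2897 - 1192\right) - 714 = 1705 - 714 = 991$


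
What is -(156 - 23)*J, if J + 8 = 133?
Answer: -16625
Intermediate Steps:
J = 125 (J = -8 + 133 = 125)
-(156 - 23)*J = -(156 - 23)*125 = -133*125 = -1*16625 = -16625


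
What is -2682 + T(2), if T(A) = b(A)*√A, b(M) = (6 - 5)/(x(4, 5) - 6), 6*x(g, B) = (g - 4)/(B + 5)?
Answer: -2682 - √2/6 ≈ -2682.2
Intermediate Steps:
x(g, B) = (-4 + g)/(6*(5 + B)) (x(g, B) = ((g - 4)/(B + 5))/6 = ((-4 + g)/(5 + B))/6 = (-4 + g)/(6*(5 + B)))
b(M) = -⅙ (b(M) = (6 - 5)/((-4 + 4)/(6*(5 + 5)) - 6) = 1/((⅙)*0/10 - 6) = 1/((⅙)*(⅒)*0 - 6) = 1/(0 - 6) = 1/(-6) = 1*(-⅙) = -⅙)
T(A) = -√A/6
-2682 + T(2) = -2682 - √2/6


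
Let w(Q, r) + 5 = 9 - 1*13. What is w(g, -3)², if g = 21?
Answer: 81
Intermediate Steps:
w(Q, r) = -9 (w(Q, r) = -5 + (9 - 1*13) = -5 + (9 - 13) = -5 - 4 = -9)
w(g, -3)² = (-9)² = 81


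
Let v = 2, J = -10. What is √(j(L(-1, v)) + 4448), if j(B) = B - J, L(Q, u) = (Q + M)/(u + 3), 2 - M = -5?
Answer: 2*√27870/5 ≈ 66.777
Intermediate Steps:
M = 7 (M = 2 - 1*(-5) = 2 + 5 = 7)
L(Q, u) = (7 + Q)/(3 + u) (L(Q, u) = (Q + 7)/(u + 3) = (7 + Q)/(3 + u))
j(B) = 10 + B (j(B) = B - 1*(-10) = B + 10 = 10 + B)
√(j(L(-1, v)) + 4448) = √((10 + (7 - 1)/(3 + 2)) + 4448) = √((10 + 6/5) + 4448) = √(56/5 + 4448) = √(22296/5) = 2*√27870/5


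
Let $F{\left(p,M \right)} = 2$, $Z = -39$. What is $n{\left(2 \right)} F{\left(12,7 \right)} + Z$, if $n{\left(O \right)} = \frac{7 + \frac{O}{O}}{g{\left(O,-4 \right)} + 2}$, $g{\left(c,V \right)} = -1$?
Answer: $-23$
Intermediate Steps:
$n{\left(O \right)} = 8$ ($n{\left(O \right)} = \frac{7 + \frac{O}{O}}{-1 + 2} = \frac{7 + 1}{1} = 8 \cdot 1 = 8$)
$n{\left(2 \right)} F{\left(12,7 \right)} + Z = 8 \cdot 2 - 39 = 16 - 39 = -23$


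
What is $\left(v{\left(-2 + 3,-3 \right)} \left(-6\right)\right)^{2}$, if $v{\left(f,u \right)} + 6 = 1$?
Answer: $900$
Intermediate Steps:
$v{\left(f,u \right)} = -5$ ($v{\left(f,u \right)} = -6 + 1 = -5$)
$\left(v{\left(-2 + 3,-3 \right)} \left(-6\right)\right)^{2} = \left(\left(-5\right) \left(-6\right)\right)^{2} = 30^{2} = 900$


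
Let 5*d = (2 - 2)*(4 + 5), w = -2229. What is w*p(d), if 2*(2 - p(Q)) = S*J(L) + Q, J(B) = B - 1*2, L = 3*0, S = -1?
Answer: -2229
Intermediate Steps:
d = 0 (d = ((2 - 2)*(4 + 5))/5 = (0*9)/5 = (1/5)*0 = 0)
L = 0
J(B) = -2 + B (J(B) = B - 2 = -2 + B)
p(Q) = 1 - Q/2 (p(Q) = 2 - (-(-2 + 0) + Q)/2 = 2 - (-1*(-2) + Q)/2 = 2 - (2 + Q)/2 = 2 + (-1 - Q/2) = 1 - Q/2)
w*p(d) = -2229*(1 - 1/2*0) = -2229*(1 + 0) = -2229*1 = -2229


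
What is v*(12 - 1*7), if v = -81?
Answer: -405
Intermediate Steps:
v*(12 - 1*7) = -81*(12 - 1*7) = -81*(12 - 7) = -81*5 = -405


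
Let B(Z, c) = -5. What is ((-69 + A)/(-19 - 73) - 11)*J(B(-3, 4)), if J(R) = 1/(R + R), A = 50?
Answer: 993/920 ≈ 1.0793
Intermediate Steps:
J(R) = 1/(2*R)
((-69 + A)/(-19 - 73) - 11)*J(B(-3, 4)) = ((-69 + 50)/(-19 - 73) - 11)*((½)/(-5)) = (-19/(-92) - 11)*((½)*(-⅕)) = (-19*(-1/92) - 11)*(-⅒) = (19/92 - 11)*(-⅒) = -993/92*(-⅒) = 993/920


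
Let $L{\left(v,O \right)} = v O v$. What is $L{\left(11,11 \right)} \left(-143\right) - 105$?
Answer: $-190438$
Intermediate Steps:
$L{\left(v,O \right)} = O v^{2}$ ($L{\left(v,O \right)} = O v v = O v^{2}$)
$L{\left(11,11 \right)} \left(-143\right) - 105 = 11 \cdot 11^{2} \left(-143\right) - 105 = 11 \cdot 121 \left(-143\right) - 105 = 1331 \left(-143\right) - 105 = -190333 - 105 = -190438$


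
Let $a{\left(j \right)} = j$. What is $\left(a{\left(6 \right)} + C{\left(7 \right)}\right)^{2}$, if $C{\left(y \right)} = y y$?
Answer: $3025$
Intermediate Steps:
$C{\left(y \right)} = y^{2}$
$\left(a{\left(6 \right)} + C{\left(7 \right)}\right)^{2} = \left(6 + 7^{2}\right)^{2} = \left(6 + 49\right)^{2} = 55^{2} = 3025$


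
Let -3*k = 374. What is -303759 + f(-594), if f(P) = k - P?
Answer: -909869/3 ≈ -3.0329e+5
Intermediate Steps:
k = -374/3 (k = -⅓*374 = -374/3 ≈ -124.67)
f(P) = -374/3 - P
-303759 + f(-594) = -303759 + (-374/3 - 1*(-594)) = -303759 + (-374/3 + 594) = -303759 + 1408/3 = -909869/3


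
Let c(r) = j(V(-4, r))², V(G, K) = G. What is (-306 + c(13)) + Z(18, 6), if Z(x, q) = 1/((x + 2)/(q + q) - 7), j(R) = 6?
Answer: -4323/16 ≈ -270.19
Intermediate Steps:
c(r) = 36 (c(r) = 6² = 36)
Z(x, q) = 1/(-7 + (2 + x)/(2*q)) (Z(x, q) = 1/((2 + x)/((2*q)) - 7) = 1/((2 + x)*(1/(2*q)) - 7) = 1/((2 + x)/(2*q) - 7) = 1/(-7 + (2 + x)/(2*q)))
(-306 + c(13)) + Z(18, 6) = (-306 + 36) + 2*6/(2 + 18 - 14*6) = -270 + 2*6/(2 + 18 - 84) = -270 + 2*6/(-64) = -270 + 2*6*(-1/64) = -270 - 3/16 = -4323/16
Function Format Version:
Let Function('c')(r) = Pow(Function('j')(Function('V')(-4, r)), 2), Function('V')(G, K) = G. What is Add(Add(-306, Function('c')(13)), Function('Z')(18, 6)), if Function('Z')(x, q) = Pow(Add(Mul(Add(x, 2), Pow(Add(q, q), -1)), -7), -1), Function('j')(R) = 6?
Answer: Rational(-4323, 16) ≈ -270.19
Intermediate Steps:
Function('c')(r) = 36 (Function('c')(r) = Pow(6, 2) = 36)
Function('Z')(x, q) = Pow(Add(-7, Mul(Rational(1, 2), Pow(q, -1), Add(2, x))), -1) (Function('Z')(x, q) = Pow(Add(Mul(Add(2, x), Pow(Mul(2, q), -1)), -7), -1) = Pow(Add(Mul(Add(2, x), Mul(Rational(1, 2), Pow(q, -1))), -7), -1) = Pow(Add(Mul(Rational(1, 2), Pow(q, -1), Add(2, x)), -7), -1) = Pow(Add(-7, Mul(Rational(1, 2), Pow(q, -1), Add(2, x))), -1))
Add(Add(-306, Function('c')(13)), Function('Z')(18, 6)) = Add(Add(-306, 36), Mul(2, 6, Pow(Add(2, 18, Mul(-14, 6)), -1))) = Add(-270, Mul(2, 6, Pow(Add(2, 18, -84), -1))) = Add(-270, Mul(2, 6, Pow(-64, -1))) = Add(-270, Mul(2, 6, Rational(-1, 64))) = Add(-270, Rational(-3, 16)) = Rational(-4323, 16)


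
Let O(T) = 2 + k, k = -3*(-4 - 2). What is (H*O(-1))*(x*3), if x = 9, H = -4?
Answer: -2160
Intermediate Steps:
k = 18 (k = -3*(-6) = 18)
O(T) = 20 (O(T) = 2 + 18 = 20)
(H*O(-1))*(x*3) = (-4*20)*(9*3) = -80*27 = -2160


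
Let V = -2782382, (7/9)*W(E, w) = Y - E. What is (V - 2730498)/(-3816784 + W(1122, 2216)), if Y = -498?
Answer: 9647540/6683017 ≈ 1.4436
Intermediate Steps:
W(E, w) = -4482/7 - 9*E/7 (W(E, w) = 9*(-498 - E)/7 = -4482/7 - 9*E/7)
(V - 2730498)/(-3816784 + W(1122, 2216)) = (-2782382 - 2730498)/(-3816784 + (-4482/7 - 9/7*1122)) = -5512880/(-3816784 + (-4482/7 - 10098/7)) = -5512880/(-3816784 - 14580/7) = -5512880/(-26732068/7) = -5512880*(-7/26732068) = 9647540/6683017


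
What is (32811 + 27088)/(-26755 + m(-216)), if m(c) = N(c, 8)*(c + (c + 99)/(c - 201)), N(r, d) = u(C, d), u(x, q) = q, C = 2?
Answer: -8325961/3958825 ≈ -2.1031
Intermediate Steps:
N(r, d) = d
m(c) = 8*c + 8*(99 + c)/(-201 + c) (m(c) = 8*(c + (c + 99)/(c - 201)) = 8*(c + (99 + c)/(-201 + c)) = 8*c + 8*(99 + c)/(-201 + c))
(32811 + 27088)/(-26755 + m(-216)) = (32811 + 27088)/(-26755 + 8*(99 + (-216)² - 200*(-216))/(-201 - 216)) = 59899/(-26755 + 8*(99 + 46656 + 43200)/(-417)) = 59899/(-26755 + 8*(-1/417)*89955) = 59899/(-26755 - 239880/139) = 59899/(-3958825/139) = 59899*(-139/3958825) = -8325961/3958825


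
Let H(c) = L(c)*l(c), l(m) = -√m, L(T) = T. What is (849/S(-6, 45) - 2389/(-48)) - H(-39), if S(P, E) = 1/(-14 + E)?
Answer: 1265701/48 - 39*I*√39 ≈ 26369.0 - 243.55*I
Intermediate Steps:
H(c) = -c^(3/2) (H(c) = c*(-√c) = -c^(3/2))
(849/S(-6, 45) - 2389/(-48)) - H(-39) = (849/(1/(-14 + 45)) - 2389/(-48)) - (-1)*(-39)^(3/2) = (849/(1/31) - 2389*(-1/48)) - (-1)*(-39*I*√39) = (849/(1/31) + 2389/48) - 39*I*√39 = (849*31 + 2389/48) - 39*I*√39 = (26319 + 2389/48) - 39*I*√39 = 1265701/48 - 39*I*√39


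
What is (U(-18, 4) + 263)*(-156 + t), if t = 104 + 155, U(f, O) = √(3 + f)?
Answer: 27089 + 103*I*√15 ≈ 27089.0 + 398.92*I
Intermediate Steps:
t = 259
(U(-18, 4) + 263)*(-156 + t) = (√(3 - 18) + 263)*(-156 + 259) = (√(-15) + 263)*103 = (I*√15 + 263)*103 = (263 + I*√15)*103 = 27089 + 103*I*√15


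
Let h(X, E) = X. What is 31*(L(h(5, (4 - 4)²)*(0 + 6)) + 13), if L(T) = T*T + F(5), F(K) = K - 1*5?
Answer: 28303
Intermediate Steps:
F(K) = -5 + K (F(K) = K - 5 = -5 + K)
L(T) = T² (L(T) = T*T + (-5 + 5) = T² + 0 = T²)
31*(L(h(5, (4 - 4)²)*(0 + 6)) + 13) = 31*((5*(0 + 6))² + 13) = 31*((5*6)² + 13) = 31*(30² + 13) = 31*(900 + 13) = 31*913 = 28303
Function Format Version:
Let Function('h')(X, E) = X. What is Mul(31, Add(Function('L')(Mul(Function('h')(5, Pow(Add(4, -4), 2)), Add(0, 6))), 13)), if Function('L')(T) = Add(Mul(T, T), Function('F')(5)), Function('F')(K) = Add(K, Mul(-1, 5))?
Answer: 28303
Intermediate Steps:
Function('F')(K) = Add(-5, K) (Function('F')(K) = Add(K, -5) = Add(-5, K))
Function('L')(T) = Pow(T, 2) (Function('L')(T) = Add(Mul(T, T), Add(-5, 5)) = Add(Pow(T, 2), 0) = Pow(T, 2))
Mul(31, Add(Function('L')(Mul(Function('h')(5, Pow(Add(4, -4), 2)), Add(0, 6))), 13)) = Mul(31, Add(Pow(Mul(5, Add(0, 6)), 2), 13)) = Mul(31, Add(Pow(Mul(5, 6), 2), 13)) = Mul(31, Add(Pow(30, 2), 13)) = Mul(31, Add(900, 13)) = Mul(31, 913) = 28303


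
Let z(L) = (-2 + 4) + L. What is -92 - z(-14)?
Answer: -80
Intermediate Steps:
z(L) = 2 + L
-92 - z(-14) = -92 - (2 - 14) = -92 - 1*(-12) = -92 + 12 = -80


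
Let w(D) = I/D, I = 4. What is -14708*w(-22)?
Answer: 29416/11 ≈ 2674.2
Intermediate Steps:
w(D) = 4/D
-14708*w(-22) = -58832/(-22) = -58832*(-1)/22 = -14708*(-2/11) = 29416/11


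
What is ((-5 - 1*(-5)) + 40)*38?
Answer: 1520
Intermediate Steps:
((-5 - 1*(-5)) + 40)*38 = ((-5 + 5) + 40)*38 = (0 + 40)*38 = 40*38 = 1520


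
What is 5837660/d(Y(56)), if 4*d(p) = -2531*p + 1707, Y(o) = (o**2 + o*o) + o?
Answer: -23350640/16014461 ≈ -1.4581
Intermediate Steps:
Y(o) = o + 2*o**2 (Y(o) = (o**2 + o**2) + o = 2*o**2 + o = o + 2*o**2)
d(p) = 1707/4 - 2531*p/4 (d(p) = (-2531*p + 1707)/4 = (1707 - 2531*p)/4 = 1707/4 - 2531*p/4)
5837660/d(Y(56)) = 5837660/(1707/4 - 35434*(1 + 2*56)) = 5837660/(1707/4 - 35434*(1 + 112)) = 5837660/(1707/4 - 35434*113) = 5837660/(1707/4 - 2531/4*6328) = 5837660/(1707/4 - 4004042) = 5837660/(-16014461/4) = 5837660*(-4/16014461) = -23350640/16014461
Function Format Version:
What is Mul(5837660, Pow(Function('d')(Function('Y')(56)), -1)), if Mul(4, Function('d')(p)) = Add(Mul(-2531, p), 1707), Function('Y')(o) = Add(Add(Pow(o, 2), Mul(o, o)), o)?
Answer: Rational(-23350640, 16014461) ≈ -1.4581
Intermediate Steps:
Function('Y')(o) = Add(o, Mul(2, Pow(o, 2))) (Function('Y')(o) = Add(Add(Pow(o, 2), Pow(o, 2)), o) = Add(Mul(2, Pow(o, 2)), o) = Add(o, Mul(2, Pow(o, 2))))
Function('d')(p) = Add(Rational(1707, 4), Mul(Rational(-2531, 4), p)) (Function('d')(p) = Mul(Rational(1, 4), Add(Mul(-2531, p), 1707)) = Mul(Rational(1, 4), Add(1707, Mul(-2531, p))) = Add(Rational(1707, 4), Mul(Rational(-2531, 4), p)))
Mul(5837660, Pow(Function('d')(Function('Y')(56)), -1)) = Mul(5837660, Pow(Add(Rational(1707, 4), Mul(Rational(-2531, 4), Mul(56, Add(1, Mul(2, 56))))), -1)) = Mul(5837660, Pow(Add(Rational(1707, 4), Mul(Rational(-2531, 4), Mul(56, Add(1, 112)))), -1)) = Mul(5837660, Pow(Add(Rational(1707, 4), Mul(Rational(-2531, 4), Mul(56, 113))), -1)) = Mul(5837660, Pow(Add(Rational(1707, 4), Mul(Rational(-2531, 4), 6328)), -1)) = Mul(5837660, Pow(Add(Rational(1707, 4), -4004042), -1)) = Mul(5837660, Pow(Rational(-16014461, 4), -1)) = Mul(5837660, Rational(-4, 16014461)) = Rational(-23350640, 16014461)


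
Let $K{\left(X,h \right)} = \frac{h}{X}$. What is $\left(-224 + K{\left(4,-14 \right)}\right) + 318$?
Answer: $\frac{181}{2} \approx 90.5$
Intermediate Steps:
$\left(-224 + K{\left(4,-14 \right)}\right) + 318 = \left(-224 - \frac{14}{4}\right) + 318 = \left(-224 - \frac{7}{2}\right) + 318 = - \frac{455}{2} + 318 = \frac{181}{2}$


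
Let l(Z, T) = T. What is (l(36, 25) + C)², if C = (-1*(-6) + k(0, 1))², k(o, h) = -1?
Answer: 2500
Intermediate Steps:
C = 25 (C = (-1*(-6) - 1)² = (6 - 1)² = 5² = 25)
(l(36, 25) + C)² = (25 + 25)² = 50² = 2500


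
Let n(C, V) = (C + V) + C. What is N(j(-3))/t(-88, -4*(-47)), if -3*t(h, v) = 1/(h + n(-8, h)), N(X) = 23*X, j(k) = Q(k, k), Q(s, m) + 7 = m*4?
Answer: -251712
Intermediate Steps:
Q(s, m) = -7 + 4*m (Q(s, m) = -7 + m*4 = -7 + 4*m)
j(k) = -7 + 4*k
n(C, V) = V + 2*C
t(h, v) = -1/(3*(-16 + 2*h)) (t(h, v) = -1/(3*(h + (h + 2*(-8)))) = -1/(3*(h + (h - 16))) = -1/(3*(h + (-16 + h))) = -1/(3*(-16 + 2*h)))
N(j(-3))/t(-88, -4*(-47)) = (23*(-7 + 4*(-3)))/((-1/(-48 + 6*(-88)))) = (23*(-7 - 12))/((-1/(-48 - 528))) = (23*(-19))/((-1/(-576))) = -437/((-1*(-1/576))) = -437/1/576 = -437*576 = -251712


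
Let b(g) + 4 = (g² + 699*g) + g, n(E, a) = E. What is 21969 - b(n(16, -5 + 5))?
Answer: 10517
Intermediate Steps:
b(g) = -4 + g² + 700*g (b(g) = -4 + ((g² + 699*g) + g) = -4 + (g² + 700*g) = -4 + g² + 700*g)
21969 - b(n(16, -5 + 5)) = 21969 - (-4 + 16² + 700*16) = 21969 - (-4 + 256 + 11200) = 21969 - 1*11452 = 21969 - 11452 = 10517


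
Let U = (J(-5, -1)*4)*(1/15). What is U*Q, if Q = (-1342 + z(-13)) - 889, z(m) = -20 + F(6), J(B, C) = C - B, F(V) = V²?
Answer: -7088/3 ≈ -2362.7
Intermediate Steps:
z(m) = 16 (z(m) = -20 + 6² = -20 + 36 = 16)
U = 16/15 (U = ((-1 - 1*(-5))*4)*(1/15) = ((-1 + 5)*4)*(1*(1/15)) = (4*4)*(1/15) = 16*(1/15) = 16/15 ≈ 1.0667)
Q = -2215 (Q = (-1342 + 16) - 889 = -1326 - 889 = -2215)
U*Q = (16/15)*(-2215) = -7088/3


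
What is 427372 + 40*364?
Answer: 441932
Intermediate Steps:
427372 + 40*364 = 427372 + 14560 = 441932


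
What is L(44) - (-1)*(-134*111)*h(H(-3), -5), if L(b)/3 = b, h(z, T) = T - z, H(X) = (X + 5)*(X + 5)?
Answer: 133998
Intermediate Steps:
H(X) = (5 + X)**2 (H(X) = (5 + X)*(5 + X) = (5 + X)**2)
L(b) = 3*b
L(44) - (-1)*(-134*111)*h(H(-3), -5) = 3*44 - (-1)*(-134*111)*(-5 - (5 - 3)**2) = 132 - (-1)*(-14874*(-5 - 1*2**2)) = 132 - (-1)*(-14874*(-5 - 1*4)) = 132 - (-1)*(-14874*(-5 - 4)) = 132 - (-1)*(-14874*(-9)) = 132 - (-1)*133866 = 132 - 1*(-133866) = 132 + 133866 = 133998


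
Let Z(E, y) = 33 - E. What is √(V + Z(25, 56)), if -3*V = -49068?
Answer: 2*√4091 ≈ 127.92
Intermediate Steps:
V = 16356 (V = -⅓*(-49068) = 16356)
√(V + Z(25, 56)) = √(16356 + (33 - 1*25)) = √(16356 + (33 - 25)) = √(16356 + 8) = √16364 = 2*√4091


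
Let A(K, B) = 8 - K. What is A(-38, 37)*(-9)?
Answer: -414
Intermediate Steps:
A(-38, 37)*(-9) = (8 - 1*(-38))*(-9) = (8 + 38)*(-9) = 46*(-9) = -414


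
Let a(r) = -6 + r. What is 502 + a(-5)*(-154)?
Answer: 2196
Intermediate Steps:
502 + a(-5)*(-154) = 502 + (-6 - 5)*(-154) = 502 - 11*(-154) = 502 + 1694 = 2196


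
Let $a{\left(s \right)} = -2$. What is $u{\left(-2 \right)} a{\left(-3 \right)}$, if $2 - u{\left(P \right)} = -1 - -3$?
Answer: $0$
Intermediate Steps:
$u{\left(P \right)} = 0$ ($u{\left(P \right)} = 2 - \left(-1 - -3\right) = 2 - \left(-1 + 3\right) = 2 - 2 = 0$)
$u{\left(-2 \right)} a{\left(-3 \right)} = 0 \left(-2\right) = 0$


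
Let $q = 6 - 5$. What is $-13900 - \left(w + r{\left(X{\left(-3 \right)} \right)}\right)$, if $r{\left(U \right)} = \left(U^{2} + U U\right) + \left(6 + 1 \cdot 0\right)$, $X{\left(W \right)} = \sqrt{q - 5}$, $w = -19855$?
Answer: $5957$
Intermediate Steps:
$q = 1$ ($q = 6 - 5 = 1$)
$X{\left(W \right)} = 2 i$ ($X{\left(W \right)} = \sqrt{1 - 5} = \sqrt{-4} = 2 i$)
$r{\left(U \right)} = 6 + 2 U^{2}$ ($r{\left(U \right)} = \left(U^{2} + U^{2}\right) + \left(6 + 0\right) = 2 U^{2} + 6 = 6 + 2 U^{2}$)
$-13900 - \left(w + r{\left(X{\left(-3 \right)} \right)}\right) = -13900 - \left(-19855 + \left(6 + 2 \left(2 i\right)^{2}\right)\right) = -13900 - \left(-19855 + \left(6 + 2 \left(-4\right)\right)\right) = -13900 - \left(-19855 + \left(6 - 8\right)\right) = -13900 - \left(-19855 - 2\right) = -13900 - -19857 = -13900 + 19857 = 5957$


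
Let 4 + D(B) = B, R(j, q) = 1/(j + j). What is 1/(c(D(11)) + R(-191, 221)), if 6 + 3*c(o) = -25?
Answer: -1146/11845 ≈ -0.096750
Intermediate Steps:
R(j, q) = 1/(2*j)
D(B) = -4 + B
c(o) = -31/3 (c(o) = -2 + (1/3)*(-25) = -2 - 25/3 = -31/3)
1/(c(D(11)) + R(-191, 221)) = 1/(-31/3 + (1/2)/(-191)) = 1/(-31/3 + (1/2)*(-1/191)) = 1/(-31/3 - 1/382) = 1/(-11845/1146) = -1146/11845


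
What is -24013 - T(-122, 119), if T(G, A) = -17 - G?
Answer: -24118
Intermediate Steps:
-24013 - T(-122, 119) = -24013 - (-17 - 1*(-122)) = -24013 - (-17 + 122) = -24013 - 1*105 = -24013 - 105 = -24118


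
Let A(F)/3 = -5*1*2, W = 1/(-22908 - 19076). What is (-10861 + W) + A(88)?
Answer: -457247745/41984 ≈ -10891.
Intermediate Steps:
W = -1/41984 (W = 1/(-41984) = -1/41984 ≈ -2.3819e-5)
A(F) = -30 (A(F) = 3*(-5*1*2) = 3*(-5*2) = 3*(-10) = -30)
(-10861 + W) + A(88) = (-10861 - 1/41984) - 30 = -455988225/41984 - 30 = -457247745/41984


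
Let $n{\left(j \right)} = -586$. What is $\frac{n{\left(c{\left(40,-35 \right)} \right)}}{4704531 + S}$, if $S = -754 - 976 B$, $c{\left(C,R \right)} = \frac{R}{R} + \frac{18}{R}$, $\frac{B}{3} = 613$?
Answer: $- \frac{586}{2908913} \approx -0.00020145$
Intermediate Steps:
$B = 1839$ ($B = 3 \cdot 613 = 1839$)
$c{\left(C,R \right)} = 1 + \frac{18}{R}$
$S = -1795618$ ($S = -754 - 1794864 = -1795618$)
$\frac{n{\left(c{\left(40,-35 \right)} \right)}}{4704531 + S} = - \frac{586}{4704531 - 1795618} = - \frac{586}{2908913}$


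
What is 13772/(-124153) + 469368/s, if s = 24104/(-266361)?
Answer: -1940221687072379/374072989 ≈ -5.1867e+6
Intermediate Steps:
s = -24104/266361 (s = 24104*(-1/266361) = -24104/266361 ≈ -0.090494)
13772/(-124153) + 469368/s = 13772/(-124153) + 469368/(-24104/266361) = 13772*(-1/124153) + 469368*(-266361/24104) = -13772/124153 - 15627666231/3013 = -1940221687072379/374072989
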